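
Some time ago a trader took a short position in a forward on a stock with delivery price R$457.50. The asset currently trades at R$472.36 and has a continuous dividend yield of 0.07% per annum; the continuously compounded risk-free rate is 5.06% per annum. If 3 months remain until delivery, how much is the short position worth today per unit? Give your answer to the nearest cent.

Current fair forward for the remaining 3 months: F = S·e^((r − q)·T), (r − q) = 0.0506 − 0.0007 = 0.0499
F = 472.36 · e^(0.0499 × 3/12) = 472.36 × 1.012553 = 478.2895
Value of long forward = (F − K)·e^(−rT) = (478.2895 − 457.50) · e^(−0.0506·3/12)
= 20.7895 × 0.987430 = 20.53
Short position value = −(long value) = -R$20.53

-R$20.53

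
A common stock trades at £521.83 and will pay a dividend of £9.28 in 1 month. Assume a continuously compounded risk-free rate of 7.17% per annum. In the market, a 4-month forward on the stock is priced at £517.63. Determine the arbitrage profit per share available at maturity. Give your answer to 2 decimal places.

PV(dividends) I = 9.28·e^(−0.0717·1/12) = 9.2247
Fair forward F* = (S − I)·e^(rT) = (521.83 − 9.2247)·e^0.023900 = 512.6053 × 1.024188 = 525.0042
Market £517.63 < fair 525.0042: forward underpriced → reverse cash-and-carry (short the stock, invest proceeds at r, pay the dividends, go long the forward).
Profit at T = |F_mkt − F*| = |517.63 − 525.0042| = £7.37 per share

£7.37 per share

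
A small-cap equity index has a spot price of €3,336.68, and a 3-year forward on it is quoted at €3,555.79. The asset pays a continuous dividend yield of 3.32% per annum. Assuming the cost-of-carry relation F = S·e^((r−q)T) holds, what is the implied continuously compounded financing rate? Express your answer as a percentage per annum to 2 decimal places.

5.44%

From F = S·e^((r−q)T): (r − q) = ln(F/S)/T
ln(3555.79/3336.68) = ln(1.065667) = 0.063601
(r − q) = 0.063601 / (3) = 0.021200
r = ln(F/S)/T + q = 0.021200 + 0.0332 = 0.054400
r = 5.44%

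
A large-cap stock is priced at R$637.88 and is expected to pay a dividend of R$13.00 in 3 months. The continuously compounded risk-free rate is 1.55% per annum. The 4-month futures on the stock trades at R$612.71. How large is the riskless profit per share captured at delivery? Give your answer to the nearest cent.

R$15.46 per share

PV(dividends) I = 13.00·e^(−0.0155·3/12) = 12.9497
Fair futures F* = (S − I)·e^(rT) = (637.88 − 12.9497)·e^0.005167 = 624.9303 × 1.005180 = 628.1674
Market R$612.71 < fair 628.1674: forward underpriced → reverse cash-and-carry (short the stock, invest proceeds at r, pay the dividends, go long the forward).
Profit at T = |F_mkt − F*| = |612.71 − 628.1674| = R$15.46 per share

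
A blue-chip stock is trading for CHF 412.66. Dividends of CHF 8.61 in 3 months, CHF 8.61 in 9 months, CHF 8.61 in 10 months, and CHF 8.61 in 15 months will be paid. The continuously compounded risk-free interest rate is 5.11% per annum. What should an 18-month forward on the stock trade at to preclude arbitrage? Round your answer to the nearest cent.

CHF 409.78

PV(dividends) I = 8.61·e^(−0.0511·3/12) + 8.61·e^(−0.0511·9/12) + 8.61·e^(−0.0511·10/12) + 8.61·e^(−0.0511·15/12)
I = 8.5007 + 8.2863 + 8.2511 + 8.0772 = 33.1153
F = (S − I)·e^(rT) = (412.66 − 33.1153) · e^(0.0511·18/12)
= 379.5447 · e^0.076650 = 379.5447 × 1.079664 = CHF 409.78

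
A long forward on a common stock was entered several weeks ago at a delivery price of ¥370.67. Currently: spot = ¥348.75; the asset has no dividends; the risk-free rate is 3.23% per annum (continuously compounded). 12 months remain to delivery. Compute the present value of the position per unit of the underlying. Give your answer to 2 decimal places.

Current fair forward for the remaining 12 months: F = S·e^(r·T), r = 0.0323
F = 348.75 · e^(0.0323 × 12/12) = 348.75 × 1.032827 = 360.1984
Value of long forward = (F − K)·e^(−rT) = (360.1984 − 370.67) · e^(−0.0323·12/12)
= -10.4716 × 0.968216 = -10.14

-¥10.14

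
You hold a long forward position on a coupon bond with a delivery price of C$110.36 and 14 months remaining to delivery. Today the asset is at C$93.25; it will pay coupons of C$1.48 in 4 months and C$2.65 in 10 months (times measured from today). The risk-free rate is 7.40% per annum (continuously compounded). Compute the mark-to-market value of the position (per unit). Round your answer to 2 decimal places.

PV(remaining coupons) I = 1.48·e^(−0.0740·4/12) + 2.65·e^(−0.0740·10/12) = 3.9355
Current forward F = (S − I)·e^(rT) = (93.25 − 3.9355)·e^(0.0740·14/12) = 89.3145 × 1.090170 = 97.3680
Value (long) = (F − K)·e^(−rT) = (97.3680 − 110.36) × 0.917288 = -11.9174
Value = -C$11.92

-C$11.92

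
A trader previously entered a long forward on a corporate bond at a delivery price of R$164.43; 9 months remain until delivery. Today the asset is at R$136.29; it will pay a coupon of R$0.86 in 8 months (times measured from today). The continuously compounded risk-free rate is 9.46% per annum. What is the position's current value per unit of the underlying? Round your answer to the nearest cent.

-R$17.69

PV(remaining coupons) I = 0.86·e^(−0.0946·8/12) = 0.8074
Current forward F = (S − I)·e^(rT) = (136.29 − 0.8074)·e^(0.0946·9/12) = 135.4826 × 1.073528 = 145.4444
Value (long) = (F − K)·e^(−rT) = (145.4444 − 164.43) × 0.931508 = -17.6852
Value = -R$17.69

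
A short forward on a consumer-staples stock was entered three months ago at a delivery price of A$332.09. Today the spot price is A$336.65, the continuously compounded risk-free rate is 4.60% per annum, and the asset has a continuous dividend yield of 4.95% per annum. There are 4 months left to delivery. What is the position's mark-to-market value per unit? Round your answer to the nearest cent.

-A$4.10

Current fair forward for the remaining 4 months: F = S·e^((r − q)·T), (r − q) = 0.0460 − 0.0495 = -0.0035
F = 336.65 · e^(-0.0035 × 4/12) = 336.65 × 0.998834 = 336.2575
Value of long forward = (F − K)·e^(−rT) = (336.2575 − 332.09) · e^(−0.0460·4/12)
= 4.1675 × 0.984784 = 4.10
Short position value = −(long value) = -A$4.10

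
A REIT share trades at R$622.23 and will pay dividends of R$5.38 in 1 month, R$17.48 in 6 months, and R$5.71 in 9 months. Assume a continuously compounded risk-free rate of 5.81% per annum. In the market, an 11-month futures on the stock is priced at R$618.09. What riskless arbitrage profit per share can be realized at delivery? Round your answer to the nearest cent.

PV(dividends) I = 5.38·e^(−0.0581·1/12) + 17.48·e^(−0.0581·6/12) + 5.71·e^(−0.0581·9/12) = 27.8001
Fair futures F* = (S − I)·e^(rT) = (622.23 − 27.8001)·e^0.053258 = 594.4299 × 1.054702 = 626.9464
Market R$618.09 < fair 626.9464: forward underpriced → reverse cash-and-carry (short the stock, invest proceeds at r, pay the dividends, go long the forward).
Profit at T = |F_mkt − F*| = |618.09 − 626.9464| = R$8.86 per share

R$8.86 per share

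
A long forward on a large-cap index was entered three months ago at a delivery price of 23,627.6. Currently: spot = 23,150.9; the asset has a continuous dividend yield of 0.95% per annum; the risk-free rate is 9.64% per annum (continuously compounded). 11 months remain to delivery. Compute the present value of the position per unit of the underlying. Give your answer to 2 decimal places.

1320.87

Current fair forward for the remaining 11 months: F = S·e^((r − q)·T), (r − q) = 0.0964 − 0.0095 = 0.0869
F = 23150.9 · e^(0.0869 × 11/12) = 23150.9 × 1.08291701 = 25070.5034
Value of long forward = (F − K)·e^(−rT) = (25070.5034 − 23627.6) · e^(−0.0964·11/12)
= 1442.9034 × 0.91542516 = 1320.87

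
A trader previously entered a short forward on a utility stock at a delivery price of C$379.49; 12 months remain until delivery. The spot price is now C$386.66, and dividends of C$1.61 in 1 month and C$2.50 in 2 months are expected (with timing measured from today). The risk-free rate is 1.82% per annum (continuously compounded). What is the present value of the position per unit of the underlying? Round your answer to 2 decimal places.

PV(remaining dividends) I = 1.61·e^(−0.0182·1/12) + 2.50·e^(−0.0182·2/12) = 4.1000
Current forward F = (S − I)·e^(rT) = (386.66 − 4.1000)·e^(0.0182·12/12) = 382.5600 × 1.018367 = 389.5865
Value (long) = (F − K)·e^(−rT) = (389.5865 − 379.49) × 0.981965 = 9.9144
Short position value = −(long value) = -C$9.91

-C$9.91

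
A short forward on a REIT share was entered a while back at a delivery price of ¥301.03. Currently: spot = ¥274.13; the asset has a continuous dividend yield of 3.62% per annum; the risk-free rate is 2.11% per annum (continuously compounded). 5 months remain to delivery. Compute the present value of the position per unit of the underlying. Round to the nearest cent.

Current fair forward for the remaining 5 months: F = S·e^((r − q)·T), (r − q) = 0.0211 − 0.0362 = -0.0151
F = 274.13 · e^(-0.0151 × 5/12) = 274.13 × 0.993728 = 272.4107
Value of long forward = (F − K)·e^(−rT) = (272.4107 − 301.03) · e^(−0.0211·5/12)
= -28.6193 × 0.991247 = -28.37
Short position value = −(long value) = ¥28.37

¥28.37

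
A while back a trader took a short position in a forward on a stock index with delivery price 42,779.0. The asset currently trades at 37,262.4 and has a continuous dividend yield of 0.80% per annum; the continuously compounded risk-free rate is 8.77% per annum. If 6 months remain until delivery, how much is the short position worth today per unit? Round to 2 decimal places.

3830.03

Current fair forward for the remaining 6 months: F = S·e^((r − q)·T), (r − q) = 0.0877 − 0.0080 = 0.0797
F = 37262.4 · e^(0.0797 × 6/12) = 37262.4 × 1.04065466 = 38777.2902
Value of long forward = (F − K)·e^(−rT) = (38777.2902 − 42779.0) · e^(−0.0877·6/12)
= -4001.7098 × 0.95709751 = -3830.03
Short position value = −(long value) = 3830.03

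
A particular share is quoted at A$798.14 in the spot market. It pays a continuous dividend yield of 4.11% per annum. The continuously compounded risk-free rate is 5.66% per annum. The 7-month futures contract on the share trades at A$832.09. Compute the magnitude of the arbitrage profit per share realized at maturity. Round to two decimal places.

A$26.70 per share

Fair futures: F* = S·e^(carry·T), with carry = (r − q) = 0.0566 − 0.0411 = 0.0155
F* = 798.14 · e^(0.0155 × 7/12) = 798.14 · e^0.009042 = 798.14 × 1.009083 = A$805.3895
Market A$832.09 > fair A$805.3895: forward overpriced → cash-and-carry (buy spot, short the forward).
At maturity, profit = |F_mkt − F*| = |832.09 − 805.3895| = A$26.70 per share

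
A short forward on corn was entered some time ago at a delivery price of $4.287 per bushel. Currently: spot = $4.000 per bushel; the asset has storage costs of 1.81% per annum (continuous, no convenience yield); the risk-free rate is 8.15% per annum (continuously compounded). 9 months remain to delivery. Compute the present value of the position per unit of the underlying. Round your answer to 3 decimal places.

Current fair forward for the remaining 9 months: F = S·e^((r + u)·T), (r + u) = 0.0815 + 0.0181 = 0.0996
F = 4.000 · e^(0.0996 × 9/12) = 4.000 × 1.077561 = 4.3102
Value of long forward = (F − K)·e^(−rT) = (4.3102 − 4.287) · e^(−0.0815·9/12)
= 0.0232 × 0.940706 = 0.022
Short position value = −(long value) = -$0.022

-$0.022 per bushel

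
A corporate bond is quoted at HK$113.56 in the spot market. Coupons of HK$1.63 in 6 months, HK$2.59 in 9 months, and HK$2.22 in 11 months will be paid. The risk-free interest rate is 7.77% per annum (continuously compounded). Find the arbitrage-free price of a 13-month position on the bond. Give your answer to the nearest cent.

HK$116.92

PV(coupons) I = 1.63·e^(−0.0777·6/12) + 2.59·e^(−0.0777·9/12) + 2.22·e^(−0.0777·11/12)
I = 1.5679 + 2.4434 + 2.0674 = 6.0787
F = (S − I)·e^(rT) = (113.56 − 6.0787) · e^(0.0777·13/12)
= 107.4813 · e^0.084175 = 107.4813 × 1.087819 = HK$116.92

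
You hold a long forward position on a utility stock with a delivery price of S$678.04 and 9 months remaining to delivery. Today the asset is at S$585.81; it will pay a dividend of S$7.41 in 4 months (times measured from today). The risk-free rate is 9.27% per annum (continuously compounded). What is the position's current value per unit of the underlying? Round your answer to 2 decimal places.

-S$53.88

PV(remaining dividends) I = 7.41·e^(−0.0927·4/12) = 7.1845
Current forward F = (S − I)·e^(rT) = (585.81 − 7.1845)·e^(0.0927·9/12) = 578.6255 × 1.071999 = 620.2860
Value (long) = (F − K)·e^(−rT) = (620.2860 − 678.04) × 0.932837 = -53.8751
Value = -S$53.88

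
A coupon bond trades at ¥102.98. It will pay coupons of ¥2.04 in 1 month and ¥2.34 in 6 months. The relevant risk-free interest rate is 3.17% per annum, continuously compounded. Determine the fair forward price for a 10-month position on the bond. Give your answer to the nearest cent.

¥101.28

PV(coupons) I = 2.04·e^(−0.0317·1/12) + 2.34·e^(−0.0317·6/12)
I = 2.0346 + 2.3032 = 4.3378
F = (S − I)·e^(rT) = (102.98 − 4.3378) · e^(0.0317·10/12)
= 98.6422 · e^0.026417 = 98.6422 × 1.026769 = ¥101.28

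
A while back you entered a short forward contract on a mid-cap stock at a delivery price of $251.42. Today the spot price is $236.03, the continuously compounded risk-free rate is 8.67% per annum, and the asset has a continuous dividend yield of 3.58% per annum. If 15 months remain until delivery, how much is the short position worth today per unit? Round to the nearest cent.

Current fair forward for the remaining 15 months: F = S·e^((r − q)·T), (r − q) = 0.0867 − 0.0358 = 0.0509
F = 236.03 · e^(0.0509 × 15/12) = 236.03 × 1.065693 = 251.5355
Value of long forward = (F − K)·e^(−rT) = (251.5355 − 251.42) · e^(−0.0867·15/12)
= 0.1155 × 0.897291 = 0.10
Short position value = −(long value) = -$0.10

-$0.10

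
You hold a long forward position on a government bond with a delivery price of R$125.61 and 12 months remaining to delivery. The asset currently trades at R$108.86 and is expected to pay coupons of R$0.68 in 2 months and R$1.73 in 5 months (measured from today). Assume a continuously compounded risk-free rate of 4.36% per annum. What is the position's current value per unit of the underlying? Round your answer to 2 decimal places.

-R$13.77

PV(remaining coupons) I = 0.68·e^(−0.0436·2/12) + 1.73·e^(−0.0436·5/12) = 2.3739
Current forward F = (S − I)·e^(rT) = (108.86 − 2.3739)·e^(0.0436·12/12) = 106.4861 × 1.044564 = 111.2315
Value (long) = (F − K)·e^(−rT) = (111.2315 − 125.61) × 0.957337 = -13.7651
Value = -R$13.77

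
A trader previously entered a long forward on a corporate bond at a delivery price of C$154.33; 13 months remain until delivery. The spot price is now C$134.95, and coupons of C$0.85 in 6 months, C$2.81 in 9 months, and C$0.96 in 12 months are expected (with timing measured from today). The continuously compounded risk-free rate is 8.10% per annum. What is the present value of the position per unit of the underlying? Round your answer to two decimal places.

-C$10.76

PV(remaining coupons) I = 0.85·e^(−0.0810·6/12) + 2.81·e^(−0.0810·9/12) + 0.96·e^(−0.0810·12/12) = 4.3459
Current forward F = (S − I)·e^(rT) = (134.95 − 4.3459)·e^(0.0810·13/12) = 130.6041 × 1.091715 = 142.5825
Value (long) = (F − K)·e^(−rT) = (142.5825 − 154.33) × 0.915990 = -10.7606
Value = -C$10.76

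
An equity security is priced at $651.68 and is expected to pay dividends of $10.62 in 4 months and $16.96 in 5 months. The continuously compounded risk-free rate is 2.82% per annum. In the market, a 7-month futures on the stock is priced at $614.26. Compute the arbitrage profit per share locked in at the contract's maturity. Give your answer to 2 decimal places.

$20.49 per share

PV(dividends) I = 10.62·e^(−0.0282·4/12) + 16.96·e^(−0.0282·5/12) = 27.2825
Fair futures F* = (S − I)·e^(rT) = (651.68 − 27.2825)·e^0.016450 = 624.3975 × 1.016586 = 634.7538
Market $614.26 < fair 634.7538: forward underpriced → reverse cash-and-carry (short the stock, invest proceeds at r, pay the dividends, go long the forward).
Profit at T = |F_mkt − F*| = |614.26 − 634.7538| = $20.49 per share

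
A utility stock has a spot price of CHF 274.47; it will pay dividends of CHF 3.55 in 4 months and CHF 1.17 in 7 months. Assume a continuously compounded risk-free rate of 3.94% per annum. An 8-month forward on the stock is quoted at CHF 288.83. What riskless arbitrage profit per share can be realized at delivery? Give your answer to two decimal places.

CHF 11.83 per share

PV(dividends) I = 3.55·e^(−0.0394·4/12) + 1.17·e^(−0.0394·7/12) = 4.6471
Fair forward F* = (S − I)·e^(rT) = (274.47 − 4.6471)·e^0.026267 = 269.8229 × 1.026615 = 277.0042
Market CHF 288.83 > fair 277.0042: forward overpriced → cash-and-carry (borrow at r, buy the stock and collect the dividends, short the forward).
Profit at T = |F_mkt − F*| = |288.83 − 277.0042| = CHF 11.83 per share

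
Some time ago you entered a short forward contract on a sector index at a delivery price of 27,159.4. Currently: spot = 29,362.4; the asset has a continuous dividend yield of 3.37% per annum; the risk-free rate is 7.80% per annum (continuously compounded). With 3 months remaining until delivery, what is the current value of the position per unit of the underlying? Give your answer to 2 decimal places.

Current fair forward for the remaining 3 months: F = S·e^((r − q)·T), (r − q) = 0.0780 − 0.0337 = 0.0443
F = 29362.4 · e^(0.0443 × 3/12) = 29362.4 × 1.01113655 = 29689.3958
Value of long forward = (F − K)·e^(−rT) = (29689.3958 − 27159.4) · e^(−0.0780·3/12)
= 2529.9958 × 0.98068890 = 2481.14
Short position value = −(long value) = -2481.14

-2481.14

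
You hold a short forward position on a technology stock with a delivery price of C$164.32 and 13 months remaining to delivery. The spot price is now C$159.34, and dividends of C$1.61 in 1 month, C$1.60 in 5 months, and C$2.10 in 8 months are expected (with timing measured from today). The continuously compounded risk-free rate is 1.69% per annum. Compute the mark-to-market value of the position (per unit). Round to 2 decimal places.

C$7.27

PV(remaining dividends) I = 1.61·e^(−0.0169·1/12) + 1.60·e^(−0.0169·5/12) + 2.10·e^(−0.0169·8/12) = 5.2730
Current forward F = (S − I)·e^(rT) = (159.34 − 5.2730)·e^(0.0169·13/12) = 154.0670 × 1.018477 = 156.9137
Value (long) = (F − K)·e^(−rT) = (156.9137 − 164.32) × 0.981858 = -7.2719
Short position value = −(long value) = C$7.27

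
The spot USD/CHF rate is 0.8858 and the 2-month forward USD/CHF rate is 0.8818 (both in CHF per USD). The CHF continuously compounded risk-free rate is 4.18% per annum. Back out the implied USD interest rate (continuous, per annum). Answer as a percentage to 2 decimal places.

6.90%

F = S·e^((r_CHF − r_USD)T) ⇒ r_USD = r_CHF − ln(F/S)/T
ln(0.8818/0.8858) = -0.004526; /(2/12) = -0.027156
r_USD = 0.0418 + 0.027156 = 0.068956
r_USD = 6.90%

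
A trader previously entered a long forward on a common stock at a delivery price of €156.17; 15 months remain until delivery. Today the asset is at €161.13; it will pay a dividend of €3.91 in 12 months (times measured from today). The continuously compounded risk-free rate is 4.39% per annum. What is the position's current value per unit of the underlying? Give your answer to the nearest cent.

€9.56

PV(remaining dividends) I = 3.91·e^(−0.0439·12/12) = 3.7421
Current forward F = (S − I)·e^(rT) = (161.13 − 3.7421)·e^(0.0439·15/12) = 157.3879 × 1.056409 = 166.2660
Value (long) = (F − K)·e^(−rT) = (166.2660 − 156.17) × 0.946603 = 9.5569
Value = €9.56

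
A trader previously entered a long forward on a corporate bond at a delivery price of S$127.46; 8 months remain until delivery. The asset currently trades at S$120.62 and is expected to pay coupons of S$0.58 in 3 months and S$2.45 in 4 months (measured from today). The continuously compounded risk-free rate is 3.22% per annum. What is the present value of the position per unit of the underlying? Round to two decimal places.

PV(remaining coupons) I = 0.58·e^(−0.0322·3/12) + 2.45·e^(−0.0322·4/12) = 2.9992
Current forward F = (S − I)·e^(rT) = (120.62 − 2.9992)·e^(0.0322·8/12) = 117.6208 × 1.021699 = 120.1731
Value (long) = (F − K)·e^(−rT) = (120.1731 − 127.46) × 0.978762 = -7.1321
Value = -S$7.13

-S$7.13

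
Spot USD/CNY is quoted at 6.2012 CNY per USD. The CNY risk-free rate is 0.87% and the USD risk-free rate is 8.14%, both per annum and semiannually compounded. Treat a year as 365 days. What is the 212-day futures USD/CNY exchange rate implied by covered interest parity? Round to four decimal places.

5.9503

By covered interest parity, F = S · (1+r_CNY/2)^(2T) / (1+r_USD/2)^(2T)
= 6.2012 × 1.005055 / 1.047433 = 6.2012 × 0.959541
F = 5.9503 CNY per USD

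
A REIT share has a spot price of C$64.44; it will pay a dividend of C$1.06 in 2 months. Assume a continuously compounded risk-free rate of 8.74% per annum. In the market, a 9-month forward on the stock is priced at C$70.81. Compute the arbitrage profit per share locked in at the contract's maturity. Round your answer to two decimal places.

PV(dividends) I = 1.06·e^(−0.0874·2/12) = 1.0447
Fair forward F* = (S − I)·e^(rT) = (64.44 − 1.0447)·e^0.065550 = 63.3953 × 1.067746 = 67.6901
Market C$70.81 > fair 67.6901: forward overpriced → cash-and-carry (borrow at r, buy the stock and collect the dividends, short the forward).
Profit at T = |F_mkt − F*| = |70.81 − 67.6901| = C$3.12 per share

C$3.12 per share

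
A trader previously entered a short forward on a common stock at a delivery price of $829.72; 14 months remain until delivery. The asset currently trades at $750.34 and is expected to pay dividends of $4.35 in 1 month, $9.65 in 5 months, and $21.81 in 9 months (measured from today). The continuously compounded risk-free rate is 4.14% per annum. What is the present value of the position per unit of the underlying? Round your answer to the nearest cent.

PV(remaining dividends) I = 4.35·e^(−0.0414·1/12) + 9.65·e^(−0.0414·5/12) + 21.81·e^(−0.0414·9/12) = 34.9632
Current forward F = (S − I)·e^(rT) = (750.34 − 34.9632)·e^(0.0414·14/12) = 715.3768 × 1.049485 = 750.7772
Value (long) = (F − K)·e^(−rT) = (750.7772 − 829.72) × 0.952848 = -75.2205
Short position value = −(long value) = $75.22

$75.22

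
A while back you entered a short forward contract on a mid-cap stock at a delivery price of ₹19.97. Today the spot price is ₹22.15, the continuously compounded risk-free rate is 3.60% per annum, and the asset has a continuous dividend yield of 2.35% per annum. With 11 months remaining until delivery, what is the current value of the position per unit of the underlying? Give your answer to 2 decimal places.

Current fair forward for the remaining 11 months: F = S·e^((r − q)·T), (r − q) = 0.0360 − 0.0235 = 0.0125
F = 22.15 · e^(0.0125 × 11/12) = 22.15 × 1.011524 = 22.4053
Value of long forward = (F − K)·e^(−rT) = (22.4053 − 19.97) · e^(−0.0360·11/12)
= 2.4353 × 0.967539 = 2.36
Short position value = −(long value) = -₹2.36

-₹2.36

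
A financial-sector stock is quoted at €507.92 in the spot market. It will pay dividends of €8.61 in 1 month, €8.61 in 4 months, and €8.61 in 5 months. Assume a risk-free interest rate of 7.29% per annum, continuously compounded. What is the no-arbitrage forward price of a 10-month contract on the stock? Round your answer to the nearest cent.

PV(dividends) I = 8.61·e^(−0.0729·1/12) + 8.61·e^(−0.0729·4/12) + 8.61·e^(−0.0729·5/12)
I = 8.5579 + 8.4033 + 8.3524 = 25.3136
F = (S − I)·e^(rT) = (507.92 − 25.3136) · e^(0.0729·10/12)
= 482.6064 · e^0.060750 = 482.6064 × 1.062633 = €512.83

€512.83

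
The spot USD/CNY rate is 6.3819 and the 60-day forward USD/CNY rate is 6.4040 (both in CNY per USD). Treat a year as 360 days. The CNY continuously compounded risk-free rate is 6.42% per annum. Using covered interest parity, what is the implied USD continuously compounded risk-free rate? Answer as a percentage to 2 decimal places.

F = S·e^((r_CNY − r_USD)T) ⇒ r_USD = r_CNY − ln(F/S)/T
ln(6.4040/6.3819) = 0.003457; /(60/360) = 0.020742
r_USD = 0.0642 − 0.020742 = 0.043458
r_USD = 4.35%

4.35%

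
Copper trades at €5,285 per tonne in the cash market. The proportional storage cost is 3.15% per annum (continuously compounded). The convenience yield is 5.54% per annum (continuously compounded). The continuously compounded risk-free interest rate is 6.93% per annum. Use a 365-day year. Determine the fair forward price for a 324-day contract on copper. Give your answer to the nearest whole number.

Net carry = r + u − y = 0.0693 + 0.0315 − 0.0554 = 0.0454
F = S·e^((r+u−y)T) = 5285 · e^(0.0454 × 324/365) = 5285 · e^0.040300
= 5285 × 1.041123 = €5,502 per tonne

€5,502 per tonne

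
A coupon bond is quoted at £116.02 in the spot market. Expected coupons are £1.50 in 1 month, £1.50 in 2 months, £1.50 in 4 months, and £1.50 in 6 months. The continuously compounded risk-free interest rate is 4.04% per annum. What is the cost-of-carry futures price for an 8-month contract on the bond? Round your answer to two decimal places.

£113.09

PV(coupons) I = 1.50·e^(−0.0404·1/12) + 1.50·e^(−0.0404·2/12) + 1.50·e^(−0.0404·4/12) + 1.50·e^(−0.0404·6/12)
I = 1.4950 + 1.4899 + 1.4799 + 1.4700 = 5.9348
F = (S − I)·e^(rT) = (116.02 − 5.9348) · e^(0.0404·8/12)
= 110.0852 · e^0.026933 = 110.0852 × 1.027299 = £113.09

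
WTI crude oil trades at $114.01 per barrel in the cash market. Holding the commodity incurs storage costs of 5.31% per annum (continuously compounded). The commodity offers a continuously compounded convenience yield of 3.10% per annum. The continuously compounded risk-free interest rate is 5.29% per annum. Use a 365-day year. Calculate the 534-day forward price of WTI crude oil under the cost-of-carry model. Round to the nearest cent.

Net carry = r + u − y = 0.0529 + 0.0531 − 0.0310 = 0.0750
F = S·e^((r+u−y)T) = 114.01 · e^(0.0750 × 534/365) = 114.01 · e^0.109726
= 114.01 × 1.115972 = $127.23 per barrel

$127.23 per barrel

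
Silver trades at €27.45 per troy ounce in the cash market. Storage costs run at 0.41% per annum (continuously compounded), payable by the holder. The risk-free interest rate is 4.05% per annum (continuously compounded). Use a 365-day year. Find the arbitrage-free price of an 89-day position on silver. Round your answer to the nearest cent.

€27.75 per troy ounce

Net carry = r + u − y = 0.0405 + 0.0041 − 0.0000 = 0.0446
F = S·e^((r+u−y)T) = 27.45 · e^(0.0446 × 89/365) = 27.45 · e^0.010875
= 27.45 × 1.010934 = €27.75 per troy ounce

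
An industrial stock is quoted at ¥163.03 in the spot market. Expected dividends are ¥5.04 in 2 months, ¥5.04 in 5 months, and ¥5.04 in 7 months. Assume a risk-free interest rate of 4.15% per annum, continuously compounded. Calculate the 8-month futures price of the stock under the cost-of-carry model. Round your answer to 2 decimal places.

¥152.31

PV(dividends) I = 5.04·e^(−0.0415·2/12) + 5.04·e^(−0.0415·5/12) + 5.04·e^(−0.0415·7/12)
I = 5.0053 + 4.9536 + 4.9195 = 14.8784
F = (S − I)·e^(rT) = (163.03 − 14.8784) · e^(0.0415·8/12)
= 148.1516 · e^0.027667 = 148.1516 × 1.028053 = ¥152.31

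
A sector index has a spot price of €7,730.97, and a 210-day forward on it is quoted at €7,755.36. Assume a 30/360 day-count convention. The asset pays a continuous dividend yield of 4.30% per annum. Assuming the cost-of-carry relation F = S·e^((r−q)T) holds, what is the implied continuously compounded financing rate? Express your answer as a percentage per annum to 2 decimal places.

From F = S·e^((r−q)T): (r − q) = ln(F/S)/T
ln(7755.36/7730.97) = ln(1.003155) = 0.003150
(r − q) = 0.003150 / (210/360) = 0.005400
r = ln(F/S)/T + q = 0.005400 + 0.0430 = 0.048400
r = 4.84%

4.84%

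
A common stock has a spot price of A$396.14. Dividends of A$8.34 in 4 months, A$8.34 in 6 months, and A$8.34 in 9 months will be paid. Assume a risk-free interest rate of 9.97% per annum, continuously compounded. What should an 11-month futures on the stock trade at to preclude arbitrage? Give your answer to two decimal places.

PV(dividends) I = 8.34·e^(−0.0997·4/12) + 8.34·e^(−0.0997·6/12) + 8.34·e^(−0.0997·9/12)
I = 8.0674 + 7.9344 + 7.7391 = 23.7409
F = (S − I)·e^(rT) = (396.14 − 23.7409) · e^(0.0997·11/12)
= 372.3991 · e^0.091392 = 372.3991 × 1.095698 = A$408.04

A$408.04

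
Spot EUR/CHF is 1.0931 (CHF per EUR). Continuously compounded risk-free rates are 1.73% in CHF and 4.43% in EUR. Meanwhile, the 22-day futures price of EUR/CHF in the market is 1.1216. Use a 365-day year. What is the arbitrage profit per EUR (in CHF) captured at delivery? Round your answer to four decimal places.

Fair futures: F* = S·e^(carry·T), with carry = (r_CHF − r_EUR) = 0.0173 − 0.0443 = -0.0270
F* = 1.0931 · e^(-0.0270 × 22/365) = 1.0931 · e^-0.001627 = 1.0931 × 0.998374 = 1.0913
Market 1.1216 > fair 1.0913: forward overpriced → cash-and-carry (buy spot, short the forward).
At maturity, profit = |F_mkt − F*| = |1.1216 − 1.0913| = 0.0303 per EUR (in CHF)

0.0303 per EUR (in CHF)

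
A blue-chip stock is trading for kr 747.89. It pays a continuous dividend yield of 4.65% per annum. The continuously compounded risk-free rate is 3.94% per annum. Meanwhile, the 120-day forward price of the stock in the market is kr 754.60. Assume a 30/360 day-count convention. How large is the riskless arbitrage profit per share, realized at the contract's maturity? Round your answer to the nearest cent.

kr 8.48 per share

Fair forward: F* = S·e^(carry·T), with carry = (r − q) = 0.0394 − 0.0465 = -0.0071
F* = 747.89 · e^(-0.0071 × 120/360) = 747.89 · e^-0.002367 = 747.89 × 0.997636 = kr 746.1220
Market kr 754.60 > fair kr 746.1220: forward overpriced → cash-and-carry (buy spot, short the forward).
At maturity, profit = |F_mkt − F*| = |754.60 − 746.1220| = kr 8.48 per share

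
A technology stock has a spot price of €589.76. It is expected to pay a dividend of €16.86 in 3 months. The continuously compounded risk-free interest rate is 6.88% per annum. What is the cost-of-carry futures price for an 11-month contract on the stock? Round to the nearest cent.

€610.50

PV(dividends) I = 16.86·e^(−0.0688·3/12)
I = 16.5725
F = (S − I)·e^(rT) = (589.76 − 16.5725) · e^(0.0688·11/12)
= 573.1875 · e^0.063067 = 573.1875 × 1.065098 = €610.50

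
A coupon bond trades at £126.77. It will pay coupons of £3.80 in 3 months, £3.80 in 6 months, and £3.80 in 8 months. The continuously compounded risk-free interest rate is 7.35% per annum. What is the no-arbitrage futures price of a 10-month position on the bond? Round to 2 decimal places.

PV(coupons) I = 3.80·e^(−0.0735·3/12) + 3.80·e^(−0.0735·6/12) + 3.80·e^(−0.0735·8/12)
I = 3.7308 + 3.6629 + 3.6183 = 11.0120
F = (S − I)·e^(rT) = (126.77 − 11.0120) · e^(0.0735·10/12)
= 115.7580 · e^0.061250 = 115.7580 × 1.063165 = £123.07

£123.07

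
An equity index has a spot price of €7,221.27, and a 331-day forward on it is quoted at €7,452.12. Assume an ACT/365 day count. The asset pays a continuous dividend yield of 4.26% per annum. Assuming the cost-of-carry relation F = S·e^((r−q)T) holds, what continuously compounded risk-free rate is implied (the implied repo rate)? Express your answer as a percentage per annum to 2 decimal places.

7.73%

From F = S·e^((r−q)T): (r − q) = ln(F/S)/T
ln(7452.12/7221.27) = ln(1.031968) = 0.031468
(r − q) = 0.031468 / (331/365) = 0.034700
r = ln(F/S)/T + q = 0.034700 + 0.0426 = 0.077300
r = 7.73%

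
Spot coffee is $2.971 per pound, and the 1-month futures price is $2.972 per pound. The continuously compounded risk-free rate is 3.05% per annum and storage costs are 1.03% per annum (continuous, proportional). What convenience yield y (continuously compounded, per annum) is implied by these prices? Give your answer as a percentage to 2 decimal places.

F = S·e^((r+u−y)T) ⇒ (r+u−y) = ln(F/S)/T
ln(2.972/2.971) = 0.000337; /T ⇒ 0.004044
y = r + u − ln(F/S)/T = 0.0305 + 0.0103 − 0.004044 = 0.036756
y = 3.68%

3.68%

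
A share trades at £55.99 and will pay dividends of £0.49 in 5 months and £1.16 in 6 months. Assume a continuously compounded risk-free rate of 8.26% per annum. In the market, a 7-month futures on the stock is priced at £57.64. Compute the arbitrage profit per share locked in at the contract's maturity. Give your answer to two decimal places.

PV(dividends) I = 0.49·e^(−0.0826·5/12) + 1.16·e^(−0.0826·6/12) = 1.5865
Fair futures F* = (S − I)·e^(rT) = (55.99 − 1.5865)·e^0.048183 = 54.4035 × 1.049363 = 57.0890
Market £57.64 > fair 57.0890: forward overpriced → cash-and-carry (borrow at r, buy the stock and collect the dividends, short the forward).
Profit at T = |F_mkt − F*| = |57.64 − 57.0890| = £0.55 per share

£0.55 per share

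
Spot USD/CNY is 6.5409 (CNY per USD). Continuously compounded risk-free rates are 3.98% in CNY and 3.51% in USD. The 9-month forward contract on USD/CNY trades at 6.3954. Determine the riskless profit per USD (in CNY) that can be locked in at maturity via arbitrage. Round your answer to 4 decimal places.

0.1686 per USD (in CNY)

Fair forward: F* = S·e^(carry·T), with carry = (r_CNY − r_USD) = 0.0398 − 0.0351 = 0.0047
F* = 6.5409 · e^(0.0047 × 9/12) = 6.5409 · e^0.003525 = 6.5409 × 1.003531 = 6.5640
Market 6.3954 < fair 6.5640: forward underpriced → reverse cash-and-carry (short spot, go long the forward).
At maturity, profit = |F_mkt − F*| = |6.3954 − 6.5640| = 0.1686 per USD (in CNY)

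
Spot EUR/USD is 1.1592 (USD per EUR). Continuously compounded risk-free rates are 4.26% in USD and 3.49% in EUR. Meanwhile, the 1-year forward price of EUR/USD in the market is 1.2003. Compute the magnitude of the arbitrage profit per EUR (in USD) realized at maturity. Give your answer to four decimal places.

0.0321 per EUR (in USD)

Fair forward: F* = S·e^(carry·T), with carry = (r_USD − r_EUR) = 0.0426 − 0.0349 = 0.0077
F* = 1.1592 · e^(0.0077 × 1) = 1.1592 · e^0.007700 = 1.1592 × 1.007730 = 1.1682
Market 1.2003 > fair 1.1682: forward overpriced → cash-and-carry (buy spot, short the forward).
At maturity, profit = |F_mkt − F*| = |1.2003 − 1.1682| = 0.0321 per EUR (in USD)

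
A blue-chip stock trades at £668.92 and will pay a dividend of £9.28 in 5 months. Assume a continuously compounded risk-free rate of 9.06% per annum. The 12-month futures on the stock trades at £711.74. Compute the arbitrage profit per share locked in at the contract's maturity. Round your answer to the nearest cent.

PV(dividends) I = 9.28·e^(−0.0906·5/12) = 8.9362
Fair futures F* = (S − I)·e^(rT) = (668.92 − 8.9362)·e^0.090600 = 659.9838 × 1.094831 = 722.5707
Market £711.74 < fair 722.5707: forward underpriced → reverse cash-and-carry (short the stock, invest proceeds at r, pay the dividends, go long the forward).
Profit at T = |F_mkt − F*| = |711.74 − 722.5707| = £10.83 per share

£10.83 per share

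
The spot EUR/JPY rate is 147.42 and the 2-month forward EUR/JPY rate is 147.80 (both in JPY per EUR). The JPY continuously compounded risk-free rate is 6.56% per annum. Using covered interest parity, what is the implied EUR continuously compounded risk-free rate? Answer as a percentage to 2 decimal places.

5.02%

F = S·e^((r_JPY − r_EUR)T) ⇒ r_EUR = r_JPY − ln(F/S)/T
ln(147.80/147.42) = 0.002574; /(2/12) = 0.015444
r_EUR = 0.0656 − 0.015444 = 0.050156
r_EUR = 5.02%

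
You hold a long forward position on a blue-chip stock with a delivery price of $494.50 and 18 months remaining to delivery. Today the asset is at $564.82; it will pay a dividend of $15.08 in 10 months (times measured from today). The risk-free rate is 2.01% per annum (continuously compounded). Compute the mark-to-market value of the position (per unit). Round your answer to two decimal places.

PV(remaining dividends) I = 15.08·e^(−0.0201·10/12) = 14.8295
Current forward F = (S − I)·e^(rT) = (564.82 − 14.8295)·e^(0.0201·18/12) = 549.9905 × 1.030609 = 566.8252
Value (long) = (F − K)·e^(−rT) = (566.8252 − 494.50) × 0.970300 = 70.1771
Value = $70.18

$70.18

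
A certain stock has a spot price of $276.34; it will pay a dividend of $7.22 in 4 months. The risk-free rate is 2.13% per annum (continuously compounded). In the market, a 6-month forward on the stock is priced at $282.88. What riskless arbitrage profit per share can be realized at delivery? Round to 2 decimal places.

$10.83 per share

PV(dividends) I = 7.22·e^(−0.0213·4/12) = 7.1689
Fair forward F* = (S − I)·e^(rT) = (276.34 − 7.1689)·e^0.010650 = 269.1711 × 1.010707 = 272.0531
Market $282.88 > fair 272.0531: forward overpriced → cash-and-carry (borrow at r, buy the stock and collect the dividends, short the forward).
Profit at T = |F_mkt − F*| = |282.88 − 272.0531| = $10.83 per share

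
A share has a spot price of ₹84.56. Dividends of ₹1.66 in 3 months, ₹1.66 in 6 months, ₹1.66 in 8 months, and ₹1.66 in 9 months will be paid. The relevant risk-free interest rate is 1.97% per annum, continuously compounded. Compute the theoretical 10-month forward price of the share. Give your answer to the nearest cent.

₹79.28

PV(dividends) I = 1.66·e^(−0.0197·3/12) + 1.66·e^(−0.0197·6/12) + 1.66·e^(−0.0197·8/12) + 1.66·e^(−0.0197·9/12)
I = 1.6518 + 1.6437 + 1.6383 + 1.6357 = 6.5695
F = (S − I)·e^(rT) = (84.56 − 6.5695) · e^(0.0197·10/12)
= 77.9905 · e^0.016417 = 77.9905 × 1.016552 = ₹79.28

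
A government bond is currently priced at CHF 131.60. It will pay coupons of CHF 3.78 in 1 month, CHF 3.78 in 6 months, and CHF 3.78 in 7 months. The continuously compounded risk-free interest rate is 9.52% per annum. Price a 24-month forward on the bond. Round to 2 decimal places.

PV(coupons) I = 3.78·e^(−0.0952·1/12) + 3.78·e^(−0.0952·6/12) + 3.78·e^(−0.0952·7/12)
I = 3.7501 + 3.6043 + 3.5758 = 10.9302
F = (S − I)·e^(rT) = (131.60 − 10.9302) · e^(0.0952·24/12)
= 120.6698 · e^0.190400 = 120.6698 × 1.209733 = CHF 145.98

CHF 145.98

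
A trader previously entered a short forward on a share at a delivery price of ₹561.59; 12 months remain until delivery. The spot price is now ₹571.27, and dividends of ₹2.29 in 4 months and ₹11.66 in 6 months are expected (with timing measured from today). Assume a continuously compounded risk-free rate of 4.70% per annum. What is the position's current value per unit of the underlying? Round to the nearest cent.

-₹21.82

PV(remaining dividends) I = 2.29·e^(−0.0470·4/12) + 11.66·e^(−0.0470·6/12) = 13.6436
Current forward F = (S − I)·e^(rT) = (571.27 − 13.6436)·e^(0.0470·12/12) = 557.6264 × 1.048122 = 584.4605
Value (long) = (F − K)·e^(−rT) = (584.4605 − 561.59) × 0.954087 = 21.8204
Short position value = −(long value) = -₹21.82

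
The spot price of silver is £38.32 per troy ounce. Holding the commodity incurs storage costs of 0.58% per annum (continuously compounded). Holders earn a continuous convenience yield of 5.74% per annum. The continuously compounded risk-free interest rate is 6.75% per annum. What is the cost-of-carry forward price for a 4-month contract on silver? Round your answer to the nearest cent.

Net carry = r + u − y = 0.0675 + 0.0058 − 0.0574 = 0.0159
F = S·e^((r+u−y)T) = 38.32 · e^(0.0159 × 4/12) = 38.32 · e^0.005300
= 38.32 × 1.005314 = £38.52 per troy ounce

£38.52 per troy ounce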